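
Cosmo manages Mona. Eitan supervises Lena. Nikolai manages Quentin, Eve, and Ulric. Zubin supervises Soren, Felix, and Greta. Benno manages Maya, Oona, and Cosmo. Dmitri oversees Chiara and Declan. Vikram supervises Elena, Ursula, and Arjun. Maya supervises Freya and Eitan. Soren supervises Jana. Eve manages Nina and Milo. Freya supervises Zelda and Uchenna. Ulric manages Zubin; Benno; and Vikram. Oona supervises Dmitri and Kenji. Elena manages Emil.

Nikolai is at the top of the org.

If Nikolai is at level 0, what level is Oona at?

3

Chain from Oona up to Nikolai: Oona → Benno → Ulric → Nikolai. That is 3 steps up, so Oona is 3 levels below Nikolai.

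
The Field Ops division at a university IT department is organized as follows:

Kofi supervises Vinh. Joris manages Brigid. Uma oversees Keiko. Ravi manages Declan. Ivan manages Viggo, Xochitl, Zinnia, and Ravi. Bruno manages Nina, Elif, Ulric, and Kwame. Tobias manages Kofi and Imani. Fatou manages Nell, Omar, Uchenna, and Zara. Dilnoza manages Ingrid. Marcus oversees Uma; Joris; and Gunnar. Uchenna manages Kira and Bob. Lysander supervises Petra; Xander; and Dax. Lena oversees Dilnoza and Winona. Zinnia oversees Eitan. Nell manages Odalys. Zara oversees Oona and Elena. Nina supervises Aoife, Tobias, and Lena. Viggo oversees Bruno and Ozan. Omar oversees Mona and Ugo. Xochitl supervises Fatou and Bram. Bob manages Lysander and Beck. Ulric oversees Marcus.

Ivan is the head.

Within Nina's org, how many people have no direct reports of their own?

5

The people in Nina's organization with no one reporting to them are Winona, Ingrid, Imani, Vinh, Aoife. That is 5.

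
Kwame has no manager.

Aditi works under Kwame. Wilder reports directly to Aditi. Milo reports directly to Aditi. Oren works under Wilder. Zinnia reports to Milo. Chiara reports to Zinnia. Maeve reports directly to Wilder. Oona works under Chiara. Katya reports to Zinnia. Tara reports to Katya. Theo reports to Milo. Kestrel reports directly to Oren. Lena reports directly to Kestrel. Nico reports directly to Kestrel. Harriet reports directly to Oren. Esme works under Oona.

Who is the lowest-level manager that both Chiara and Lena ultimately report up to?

Chiara's chain of managers is Zinnia, Milo, Aditi, Kwame. Lena's chain of managers is Kestrel, Oren, Wilder, Aditi, Kwame. The first manager that appears in both chains is Aditi.

Aditi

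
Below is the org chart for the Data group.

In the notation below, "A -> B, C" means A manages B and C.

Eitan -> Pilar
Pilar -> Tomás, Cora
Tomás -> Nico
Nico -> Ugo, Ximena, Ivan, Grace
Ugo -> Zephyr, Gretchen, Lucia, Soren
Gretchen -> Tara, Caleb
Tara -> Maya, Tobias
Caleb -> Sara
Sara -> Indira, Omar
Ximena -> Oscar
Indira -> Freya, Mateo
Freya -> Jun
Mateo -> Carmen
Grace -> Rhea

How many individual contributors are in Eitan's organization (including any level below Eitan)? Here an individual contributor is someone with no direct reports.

12

The people in Eitan's organization with no one reporting to them are Cora, Rhea, Ivan, Oscar, Soren, Lucia, Omar, Carmen, Jun, Tobias, Maya, Zephyr. That is 12.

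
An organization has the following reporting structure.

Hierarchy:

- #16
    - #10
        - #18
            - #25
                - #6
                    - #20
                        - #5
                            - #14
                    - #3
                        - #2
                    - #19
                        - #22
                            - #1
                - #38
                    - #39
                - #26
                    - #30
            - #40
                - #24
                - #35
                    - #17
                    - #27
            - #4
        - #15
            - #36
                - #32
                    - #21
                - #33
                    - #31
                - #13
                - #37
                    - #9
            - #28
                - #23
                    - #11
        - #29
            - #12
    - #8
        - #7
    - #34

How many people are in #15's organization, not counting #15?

11

#15 directly manages #36, #28. Under #36: #37, #9, #13, #33, #31, #32, #21 (7). Under #28: #23, #11 (2). So #15's organization is 2 direct reports plus everyone under them: 8 + 3 = 11.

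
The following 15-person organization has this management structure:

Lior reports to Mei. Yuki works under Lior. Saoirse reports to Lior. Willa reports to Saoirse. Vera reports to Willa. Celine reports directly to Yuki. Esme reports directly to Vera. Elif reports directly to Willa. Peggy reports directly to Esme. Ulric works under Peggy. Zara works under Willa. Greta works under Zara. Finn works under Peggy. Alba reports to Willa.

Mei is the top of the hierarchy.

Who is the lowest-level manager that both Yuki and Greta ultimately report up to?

Lior

Yuki's chain of managers is Lior, Mei. Greta's chain of managers is Zara, Willa, Saoirse, Lior, Mei. The first manager that appears in both chains is Lior.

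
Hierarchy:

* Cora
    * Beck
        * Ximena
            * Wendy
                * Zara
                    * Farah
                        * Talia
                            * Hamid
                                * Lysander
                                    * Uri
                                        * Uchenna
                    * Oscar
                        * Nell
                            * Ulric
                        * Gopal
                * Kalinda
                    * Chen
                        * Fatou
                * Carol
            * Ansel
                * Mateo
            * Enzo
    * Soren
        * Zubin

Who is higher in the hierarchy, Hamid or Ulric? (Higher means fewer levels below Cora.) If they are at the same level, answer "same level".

same level

Both Hamid and Ulric are 7 levels below Cora.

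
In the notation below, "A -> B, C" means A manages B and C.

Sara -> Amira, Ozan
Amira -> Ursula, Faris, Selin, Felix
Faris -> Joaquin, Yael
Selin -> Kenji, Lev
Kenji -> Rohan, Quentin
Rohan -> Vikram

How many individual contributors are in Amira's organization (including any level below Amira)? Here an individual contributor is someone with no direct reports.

The people in Amira's organization with no one reporting to them are Felix, Lev, Quentin, Vikram, Yael, Joaquin, Ursula. That is 7.

7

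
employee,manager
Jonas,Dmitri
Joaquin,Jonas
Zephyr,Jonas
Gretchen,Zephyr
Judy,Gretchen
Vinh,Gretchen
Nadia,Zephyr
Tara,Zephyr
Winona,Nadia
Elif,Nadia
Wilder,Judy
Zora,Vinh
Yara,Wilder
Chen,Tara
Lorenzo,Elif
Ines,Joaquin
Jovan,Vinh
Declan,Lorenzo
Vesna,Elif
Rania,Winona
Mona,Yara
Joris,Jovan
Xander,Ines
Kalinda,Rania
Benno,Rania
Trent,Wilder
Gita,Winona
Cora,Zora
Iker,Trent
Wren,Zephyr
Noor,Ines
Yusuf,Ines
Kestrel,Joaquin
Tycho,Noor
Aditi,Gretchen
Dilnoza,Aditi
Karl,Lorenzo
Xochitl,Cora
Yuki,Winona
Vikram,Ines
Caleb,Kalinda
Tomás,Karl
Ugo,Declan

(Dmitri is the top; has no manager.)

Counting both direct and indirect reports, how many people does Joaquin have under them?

Joaquin directly manages Ines, Kestrel. Under Ines: Vikram, Yusuf, Noor, Tycho, Xander (5). Kestrel has no reports. So Joaquin's organization is 2 direct reports plus everyone under them: 6 + 1 = 7.

7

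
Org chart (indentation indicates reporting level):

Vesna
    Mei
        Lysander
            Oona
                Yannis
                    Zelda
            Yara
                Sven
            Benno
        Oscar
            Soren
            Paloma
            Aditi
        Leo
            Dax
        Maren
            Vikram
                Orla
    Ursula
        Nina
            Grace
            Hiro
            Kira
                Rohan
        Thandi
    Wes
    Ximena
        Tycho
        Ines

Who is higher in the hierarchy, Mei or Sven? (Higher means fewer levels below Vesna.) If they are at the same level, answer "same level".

Mei

Mei is 1 level below Vesna; Sven is 4. Mei is higher.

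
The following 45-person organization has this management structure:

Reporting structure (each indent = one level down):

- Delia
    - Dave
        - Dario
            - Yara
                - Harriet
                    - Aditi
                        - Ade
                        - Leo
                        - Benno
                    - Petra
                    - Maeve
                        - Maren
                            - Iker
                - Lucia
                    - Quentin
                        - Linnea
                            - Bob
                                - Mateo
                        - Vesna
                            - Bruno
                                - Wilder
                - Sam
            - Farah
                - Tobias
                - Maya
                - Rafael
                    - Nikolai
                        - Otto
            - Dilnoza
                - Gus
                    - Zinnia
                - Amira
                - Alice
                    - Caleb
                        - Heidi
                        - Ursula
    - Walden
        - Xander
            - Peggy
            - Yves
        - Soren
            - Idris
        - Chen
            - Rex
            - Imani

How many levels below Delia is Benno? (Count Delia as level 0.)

6

Chain from Benno up to Delia: Benno → Aditi → Harriet → Yara → Dario → Dave → Delia. That is 6 steps up, so Benno is 6 levels below Delia.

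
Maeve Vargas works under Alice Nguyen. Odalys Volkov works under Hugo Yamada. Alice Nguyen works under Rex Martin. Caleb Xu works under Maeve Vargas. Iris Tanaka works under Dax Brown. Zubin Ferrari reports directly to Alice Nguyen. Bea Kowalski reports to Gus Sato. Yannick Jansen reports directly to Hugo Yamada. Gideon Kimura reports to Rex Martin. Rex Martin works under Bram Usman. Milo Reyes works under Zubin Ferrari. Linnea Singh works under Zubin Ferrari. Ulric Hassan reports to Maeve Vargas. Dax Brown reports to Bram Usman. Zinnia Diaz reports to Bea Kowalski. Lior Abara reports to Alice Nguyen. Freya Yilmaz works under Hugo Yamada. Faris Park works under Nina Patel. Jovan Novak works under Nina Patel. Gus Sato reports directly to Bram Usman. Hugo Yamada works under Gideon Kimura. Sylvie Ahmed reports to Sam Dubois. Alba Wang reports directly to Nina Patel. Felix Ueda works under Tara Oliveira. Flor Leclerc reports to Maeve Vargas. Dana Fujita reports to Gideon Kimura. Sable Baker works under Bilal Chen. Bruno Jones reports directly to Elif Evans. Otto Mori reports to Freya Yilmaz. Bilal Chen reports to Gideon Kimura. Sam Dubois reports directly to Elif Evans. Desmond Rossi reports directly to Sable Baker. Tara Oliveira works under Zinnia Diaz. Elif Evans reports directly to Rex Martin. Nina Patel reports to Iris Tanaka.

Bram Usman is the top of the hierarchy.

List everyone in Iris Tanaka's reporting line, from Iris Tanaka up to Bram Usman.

Iris Tanaka -> Dax Brown -> Bram Usman

Iris Tanaka reports to Dax Brown. Dax Brown reports to Bram Usman. Bram Usman is at the top.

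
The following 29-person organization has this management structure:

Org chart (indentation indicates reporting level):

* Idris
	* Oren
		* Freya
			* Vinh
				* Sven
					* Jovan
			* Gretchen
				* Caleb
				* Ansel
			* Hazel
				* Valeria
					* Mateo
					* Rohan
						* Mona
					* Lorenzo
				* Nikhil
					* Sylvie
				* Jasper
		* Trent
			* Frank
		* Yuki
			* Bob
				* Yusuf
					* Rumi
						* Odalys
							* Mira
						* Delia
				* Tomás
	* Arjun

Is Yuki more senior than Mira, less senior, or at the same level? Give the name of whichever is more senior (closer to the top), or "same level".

Yuki is 2 levels below Idris; Mira is 7. Yuki is higher.

Yuki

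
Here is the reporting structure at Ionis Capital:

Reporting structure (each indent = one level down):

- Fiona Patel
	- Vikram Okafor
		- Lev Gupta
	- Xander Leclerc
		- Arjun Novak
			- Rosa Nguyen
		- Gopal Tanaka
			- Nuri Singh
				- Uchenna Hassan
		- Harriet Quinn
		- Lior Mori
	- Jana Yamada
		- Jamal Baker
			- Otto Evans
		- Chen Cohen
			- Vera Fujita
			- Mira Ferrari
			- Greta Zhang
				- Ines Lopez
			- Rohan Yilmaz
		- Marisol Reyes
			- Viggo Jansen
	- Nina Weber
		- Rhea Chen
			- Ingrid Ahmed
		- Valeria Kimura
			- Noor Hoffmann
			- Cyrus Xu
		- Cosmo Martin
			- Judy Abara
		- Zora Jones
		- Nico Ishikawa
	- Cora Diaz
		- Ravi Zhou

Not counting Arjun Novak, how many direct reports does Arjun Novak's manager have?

Arjun Novak reports to Xander Leclerc. Xander Leclerc's other direct reports are Gopal Tanaka, Harriet Quinn, Lior Mori — 3 peers.

3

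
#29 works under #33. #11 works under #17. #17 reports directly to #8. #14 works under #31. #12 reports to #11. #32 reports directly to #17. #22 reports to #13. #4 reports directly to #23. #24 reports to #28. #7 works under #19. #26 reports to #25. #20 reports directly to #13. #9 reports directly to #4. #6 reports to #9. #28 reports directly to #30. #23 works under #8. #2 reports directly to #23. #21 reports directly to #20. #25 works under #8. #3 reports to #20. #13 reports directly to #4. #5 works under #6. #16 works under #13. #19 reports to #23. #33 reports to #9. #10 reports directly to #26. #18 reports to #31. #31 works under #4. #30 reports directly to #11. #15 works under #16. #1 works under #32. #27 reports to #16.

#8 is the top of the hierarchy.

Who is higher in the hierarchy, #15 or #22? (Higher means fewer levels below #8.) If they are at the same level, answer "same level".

#15 is 5 levels below #8; #22 is 4. #22 is higher.

#22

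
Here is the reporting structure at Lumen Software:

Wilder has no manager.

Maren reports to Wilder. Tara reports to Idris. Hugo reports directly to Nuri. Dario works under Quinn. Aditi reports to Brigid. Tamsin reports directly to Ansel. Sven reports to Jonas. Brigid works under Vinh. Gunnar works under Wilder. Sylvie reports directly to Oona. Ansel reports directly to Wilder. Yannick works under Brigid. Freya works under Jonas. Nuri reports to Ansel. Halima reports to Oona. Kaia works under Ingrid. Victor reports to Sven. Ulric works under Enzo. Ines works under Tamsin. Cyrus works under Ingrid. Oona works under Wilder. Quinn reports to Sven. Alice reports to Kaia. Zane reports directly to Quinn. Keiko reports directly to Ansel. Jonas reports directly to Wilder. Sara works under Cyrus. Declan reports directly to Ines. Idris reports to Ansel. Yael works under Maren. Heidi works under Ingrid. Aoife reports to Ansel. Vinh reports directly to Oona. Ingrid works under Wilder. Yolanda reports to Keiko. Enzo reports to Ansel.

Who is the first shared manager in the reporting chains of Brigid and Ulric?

Brigid's chain of managers is Vinh, Oona, Wilder. Ulric's chain of managers is Enzo, Ansel, Wilder. The first manager that appears in both chains is Wilder.

Wilder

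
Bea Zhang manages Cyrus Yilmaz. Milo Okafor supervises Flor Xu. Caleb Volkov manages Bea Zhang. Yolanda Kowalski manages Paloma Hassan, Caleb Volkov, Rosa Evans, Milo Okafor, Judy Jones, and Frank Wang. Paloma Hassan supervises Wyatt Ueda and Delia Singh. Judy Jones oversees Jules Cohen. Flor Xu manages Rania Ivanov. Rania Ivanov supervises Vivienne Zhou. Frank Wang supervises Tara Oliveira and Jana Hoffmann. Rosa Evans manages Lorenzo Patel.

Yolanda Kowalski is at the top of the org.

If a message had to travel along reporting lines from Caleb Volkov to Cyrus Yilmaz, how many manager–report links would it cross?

2

Cyrus Yilmaz is in Caleb Volkov's organization: the chain from Cyrus Yilmaz up to Caleb Volkov is Cyrus Yilmaz → Bea Zhang → Caleb Volkov, which is 2 links.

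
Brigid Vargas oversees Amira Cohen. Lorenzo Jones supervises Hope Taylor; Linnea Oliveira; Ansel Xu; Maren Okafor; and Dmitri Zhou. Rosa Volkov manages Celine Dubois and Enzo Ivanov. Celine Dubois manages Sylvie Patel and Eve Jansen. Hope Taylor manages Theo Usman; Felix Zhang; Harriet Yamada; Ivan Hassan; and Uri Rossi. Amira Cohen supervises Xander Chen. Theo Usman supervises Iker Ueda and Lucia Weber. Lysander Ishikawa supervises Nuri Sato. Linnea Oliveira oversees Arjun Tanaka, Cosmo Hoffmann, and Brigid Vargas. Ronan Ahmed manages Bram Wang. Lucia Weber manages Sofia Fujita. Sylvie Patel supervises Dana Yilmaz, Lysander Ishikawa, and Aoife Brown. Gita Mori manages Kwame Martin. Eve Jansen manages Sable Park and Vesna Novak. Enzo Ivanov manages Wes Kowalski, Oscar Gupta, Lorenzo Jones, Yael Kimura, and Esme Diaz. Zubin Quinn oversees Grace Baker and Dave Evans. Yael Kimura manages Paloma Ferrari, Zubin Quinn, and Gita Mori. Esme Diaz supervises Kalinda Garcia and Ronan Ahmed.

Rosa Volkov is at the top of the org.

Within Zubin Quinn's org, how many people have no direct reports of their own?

2

The people in Zubin Quinn's organization with no one reporting to them are Dave Evans, Grace Baker. That is 2.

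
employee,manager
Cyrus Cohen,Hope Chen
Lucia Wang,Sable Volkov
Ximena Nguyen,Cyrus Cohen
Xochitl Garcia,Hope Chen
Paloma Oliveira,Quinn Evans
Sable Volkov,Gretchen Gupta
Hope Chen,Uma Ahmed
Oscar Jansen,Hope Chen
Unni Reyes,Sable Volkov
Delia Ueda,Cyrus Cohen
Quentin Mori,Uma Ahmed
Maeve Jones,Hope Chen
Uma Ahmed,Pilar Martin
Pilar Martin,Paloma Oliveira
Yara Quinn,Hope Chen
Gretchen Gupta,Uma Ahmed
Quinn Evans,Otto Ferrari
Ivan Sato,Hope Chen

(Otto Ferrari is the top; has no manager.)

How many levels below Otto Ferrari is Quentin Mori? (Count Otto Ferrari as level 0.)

Chain from Quentin Mori up to Otto Ferrari: Quentin Mori → Uma Ahmed → Pilar Martin → Paloma Oliveira → Quinn Evans → Otto Ferrari. That is 5 steps up, so Quentin Mori is 5 levels below Otto Ferrari.

5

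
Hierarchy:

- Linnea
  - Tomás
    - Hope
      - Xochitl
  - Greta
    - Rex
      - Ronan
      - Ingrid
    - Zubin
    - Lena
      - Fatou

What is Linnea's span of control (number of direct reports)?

2

Linnea directly manages Tomás, Greta. That is 2 direct reports.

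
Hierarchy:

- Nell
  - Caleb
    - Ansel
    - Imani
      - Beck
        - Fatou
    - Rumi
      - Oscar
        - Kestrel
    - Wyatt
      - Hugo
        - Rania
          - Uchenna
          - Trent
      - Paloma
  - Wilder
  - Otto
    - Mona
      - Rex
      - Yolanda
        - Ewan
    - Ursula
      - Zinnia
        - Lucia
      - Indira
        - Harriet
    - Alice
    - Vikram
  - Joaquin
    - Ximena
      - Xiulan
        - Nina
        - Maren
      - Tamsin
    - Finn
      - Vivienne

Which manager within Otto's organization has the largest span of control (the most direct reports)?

Otto

Direct-report counts within Otto's organization: Otto has 4; Ursula has 2; Indira has 1; Zinnia has 1; Mona has 2; Yolanda has 1. The largest is 4, held by Otto.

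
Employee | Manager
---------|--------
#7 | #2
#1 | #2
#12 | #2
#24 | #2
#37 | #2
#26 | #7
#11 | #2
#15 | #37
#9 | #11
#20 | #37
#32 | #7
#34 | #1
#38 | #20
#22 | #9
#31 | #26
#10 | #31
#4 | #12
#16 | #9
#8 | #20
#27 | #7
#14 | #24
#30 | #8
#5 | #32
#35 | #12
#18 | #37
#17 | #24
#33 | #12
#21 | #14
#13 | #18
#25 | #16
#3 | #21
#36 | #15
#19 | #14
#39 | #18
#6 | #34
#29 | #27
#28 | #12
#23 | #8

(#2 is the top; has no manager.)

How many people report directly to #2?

6

#2 directly manages #7, #1, #12, #24, #37, #11. That is 6 direct reports.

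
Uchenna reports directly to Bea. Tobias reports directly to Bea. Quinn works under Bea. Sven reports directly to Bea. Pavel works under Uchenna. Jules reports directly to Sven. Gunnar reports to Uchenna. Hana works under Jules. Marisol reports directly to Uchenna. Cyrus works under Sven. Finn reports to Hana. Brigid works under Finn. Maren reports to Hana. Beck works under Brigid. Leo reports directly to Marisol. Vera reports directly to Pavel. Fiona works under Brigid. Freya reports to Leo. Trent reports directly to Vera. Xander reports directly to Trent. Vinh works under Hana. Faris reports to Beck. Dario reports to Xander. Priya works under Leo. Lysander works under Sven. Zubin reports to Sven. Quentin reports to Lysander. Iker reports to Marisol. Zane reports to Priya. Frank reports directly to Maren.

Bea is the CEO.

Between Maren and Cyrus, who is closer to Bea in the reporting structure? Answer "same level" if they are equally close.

Maren is 4 levels below Bea; Cyrus is 2. Cyrus is higher.

Cyrus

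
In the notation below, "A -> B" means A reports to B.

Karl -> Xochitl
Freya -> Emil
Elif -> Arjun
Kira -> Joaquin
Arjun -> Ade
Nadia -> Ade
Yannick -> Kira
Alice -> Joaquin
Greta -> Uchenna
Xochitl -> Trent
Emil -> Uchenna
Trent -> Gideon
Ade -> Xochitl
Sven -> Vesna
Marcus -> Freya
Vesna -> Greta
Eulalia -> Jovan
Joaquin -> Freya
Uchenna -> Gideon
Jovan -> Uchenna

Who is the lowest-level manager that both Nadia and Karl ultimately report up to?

Xochitl

Nadia's chain of managers is Ade, Xochitl, Trent, Gideon. Karl's chain of managers is Xochitl, Trent, Gideon. The first manager that appears in both chains is Xochitl.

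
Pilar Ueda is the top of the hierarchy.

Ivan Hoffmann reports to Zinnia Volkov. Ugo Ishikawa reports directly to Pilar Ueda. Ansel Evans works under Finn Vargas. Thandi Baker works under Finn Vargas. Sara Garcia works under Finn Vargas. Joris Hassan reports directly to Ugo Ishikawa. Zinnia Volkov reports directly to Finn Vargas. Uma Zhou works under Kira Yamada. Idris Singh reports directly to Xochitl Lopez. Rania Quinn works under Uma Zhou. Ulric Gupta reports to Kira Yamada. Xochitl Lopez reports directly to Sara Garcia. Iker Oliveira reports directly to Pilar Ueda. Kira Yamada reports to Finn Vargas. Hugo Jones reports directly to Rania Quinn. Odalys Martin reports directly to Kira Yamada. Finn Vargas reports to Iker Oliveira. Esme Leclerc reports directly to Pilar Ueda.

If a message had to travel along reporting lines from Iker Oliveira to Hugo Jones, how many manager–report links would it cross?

5

Hugo Jones is in Iker Oliveira's organization: the chain from Hugo Jones up to Iker Oliveira is Hugo Jones → Rania Quinn → Uma Zhou → Kira Yamada → Finn Vargas → Iker Oliveira, which is 5 links.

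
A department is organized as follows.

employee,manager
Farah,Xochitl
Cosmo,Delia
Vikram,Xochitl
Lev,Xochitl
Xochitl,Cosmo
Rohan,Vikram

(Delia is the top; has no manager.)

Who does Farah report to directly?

Farah reports directly to Xochitl.

Xochitl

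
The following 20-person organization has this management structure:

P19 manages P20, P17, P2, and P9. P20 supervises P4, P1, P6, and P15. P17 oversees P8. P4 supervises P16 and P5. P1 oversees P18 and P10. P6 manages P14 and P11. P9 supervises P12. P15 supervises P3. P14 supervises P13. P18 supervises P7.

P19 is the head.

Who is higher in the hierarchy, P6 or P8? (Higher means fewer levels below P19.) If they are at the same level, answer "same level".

same level

Both P6 and P8 are 2 levels below P19.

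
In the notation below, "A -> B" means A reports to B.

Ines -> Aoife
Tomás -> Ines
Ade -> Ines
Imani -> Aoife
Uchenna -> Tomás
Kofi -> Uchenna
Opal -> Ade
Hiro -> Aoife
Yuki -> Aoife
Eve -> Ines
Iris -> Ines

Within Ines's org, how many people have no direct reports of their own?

4

The people in Ines's organization with no one reporting to them are Iris, Eve, Opal, Kofi. That is 4.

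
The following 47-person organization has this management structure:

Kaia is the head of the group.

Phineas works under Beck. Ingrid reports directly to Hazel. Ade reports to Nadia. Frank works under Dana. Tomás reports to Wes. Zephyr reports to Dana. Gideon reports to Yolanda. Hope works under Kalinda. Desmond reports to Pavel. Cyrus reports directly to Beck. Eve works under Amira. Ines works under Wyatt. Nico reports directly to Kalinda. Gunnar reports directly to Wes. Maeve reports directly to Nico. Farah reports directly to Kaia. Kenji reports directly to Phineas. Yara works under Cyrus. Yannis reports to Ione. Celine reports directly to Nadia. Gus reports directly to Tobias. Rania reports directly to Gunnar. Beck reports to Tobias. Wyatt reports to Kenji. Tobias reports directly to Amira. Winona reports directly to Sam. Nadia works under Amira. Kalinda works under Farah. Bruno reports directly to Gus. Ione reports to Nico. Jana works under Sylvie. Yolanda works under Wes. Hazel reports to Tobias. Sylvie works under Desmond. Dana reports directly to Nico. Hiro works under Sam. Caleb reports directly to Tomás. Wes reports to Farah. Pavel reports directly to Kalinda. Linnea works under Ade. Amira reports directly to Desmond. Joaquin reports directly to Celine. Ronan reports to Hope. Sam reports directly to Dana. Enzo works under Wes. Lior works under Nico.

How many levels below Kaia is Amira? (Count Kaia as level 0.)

5

Chain from Amira up to Kaia: Amira → Desmond → Pavel → Kalinda → Farah → Kaia. That is 5 steps up, so Amira is 5 levels below Kaia.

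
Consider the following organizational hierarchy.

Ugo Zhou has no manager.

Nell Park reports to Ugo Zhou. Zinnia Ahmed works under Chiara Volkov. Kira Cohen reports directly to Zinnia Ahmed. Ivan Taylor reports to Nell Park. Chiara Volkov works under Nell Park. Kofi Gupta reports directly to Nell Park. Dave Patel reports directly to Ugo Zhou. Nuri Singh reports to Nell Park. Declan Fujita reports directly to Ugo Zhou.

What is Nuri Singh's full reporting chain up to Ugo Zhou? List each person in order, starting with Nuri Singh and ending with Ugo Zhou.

Nuri Singh -> Nell Park -> Ugo Zhou

Nuri Singh reports to Nell Park. Nell Park reports to Ugo Zhou. Ugo Zhou is at the top.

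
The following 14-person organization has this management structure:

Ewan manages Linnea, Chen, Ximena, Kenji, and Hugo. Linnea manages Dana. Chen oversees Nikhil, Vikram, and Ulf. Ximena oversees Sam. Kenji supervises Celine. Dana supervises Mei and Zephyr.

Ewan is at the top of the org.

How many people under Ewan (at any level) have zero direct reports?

The people in Ewan's organization with no one reporting to them are Hugo, Celine, Sam, Ulf, Vikram, Nikhil, Zephyr, Mei. That is 8.

8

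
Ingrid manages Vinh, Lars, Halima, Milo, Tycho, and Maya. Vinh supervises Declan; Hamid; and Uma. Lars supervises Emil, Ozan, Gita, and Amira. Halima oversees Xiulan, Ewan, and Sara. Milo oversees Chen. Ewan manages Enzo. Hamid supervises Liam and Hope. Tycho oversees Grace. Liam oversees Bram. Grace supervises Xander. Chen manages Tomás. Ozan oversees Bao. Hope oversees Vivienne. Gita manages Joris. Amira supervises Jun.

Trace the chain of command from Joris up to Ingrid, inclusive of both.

Joris reports to Gita. Gita reports to Lars. Lars reports to Ingrid. Ingrid is at the top.

Joris -> Gita -> Lars -> Ingrid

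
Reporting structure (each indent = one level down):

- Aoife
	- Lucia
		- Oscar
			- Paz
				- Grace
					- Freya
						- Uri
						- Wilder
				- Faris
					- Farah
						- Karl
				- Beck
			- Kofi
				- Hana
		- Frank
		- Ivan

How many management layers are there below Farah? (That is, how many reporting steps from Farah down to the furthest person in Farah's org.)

The longest chain under Farah runs Farah → Karl, which is 1 level below Farah.

1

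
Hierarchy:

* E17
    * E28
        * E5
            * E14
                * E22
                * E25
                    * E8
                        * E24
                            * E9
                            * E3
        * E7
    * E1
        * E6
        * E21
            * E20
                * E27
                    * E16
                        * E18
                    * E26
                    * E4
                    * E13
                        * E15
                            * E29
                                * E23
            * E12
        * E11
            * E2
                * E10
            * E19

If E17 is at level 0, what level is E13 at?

Chain from E13 up to E17: E13 → E27 → E20 → E21 → E1 → E17. That is 5 steps up, so E13 is 5 levels below E17.

5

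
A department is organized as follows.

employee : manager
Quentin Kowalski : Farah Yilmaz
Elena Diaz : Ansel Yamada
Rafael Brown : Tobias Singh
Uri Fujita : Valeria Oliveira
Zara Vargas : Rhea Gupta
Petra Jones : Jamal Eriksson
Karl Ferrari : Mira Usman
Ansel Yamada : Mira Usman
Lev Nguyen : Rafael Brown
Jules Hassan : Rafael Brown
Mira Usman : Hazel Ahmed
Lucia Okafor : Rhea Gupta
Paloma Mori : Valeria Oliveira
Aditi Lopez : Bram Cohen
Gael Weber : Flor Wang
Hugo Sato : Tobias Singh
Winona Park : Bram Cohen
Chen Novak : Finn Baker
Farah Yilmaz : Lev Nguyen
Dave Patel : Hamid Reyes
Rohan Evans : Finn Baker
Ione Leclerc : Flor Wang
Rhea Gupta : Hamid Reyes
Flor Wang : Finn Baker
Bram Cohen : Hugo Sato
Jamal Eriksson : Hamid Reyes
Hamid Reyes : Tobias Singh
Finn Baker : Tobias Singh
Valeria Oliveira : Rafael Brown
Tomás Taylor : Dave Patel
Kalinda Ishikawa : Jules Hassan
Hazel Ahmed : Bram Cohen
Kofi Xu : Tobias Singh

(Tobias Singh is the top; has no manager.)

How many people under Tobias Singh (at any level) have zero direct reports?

17

The people in Tobias Singh's organization with no one reporting to them are Kofi Xu, Kalinda Ishikawa, Uri Fujita, Paloma Mori, Quentin Kowalski, Rohan Evans, Chen Novak, Ione Leclerc, Gael Weber, Winona Park, Aditi Lopez, Karl Ferrari, Elena Diaz, Zara Vargas, Lucia Okafor, Petra Jones, Tomás Taylor. That is 17.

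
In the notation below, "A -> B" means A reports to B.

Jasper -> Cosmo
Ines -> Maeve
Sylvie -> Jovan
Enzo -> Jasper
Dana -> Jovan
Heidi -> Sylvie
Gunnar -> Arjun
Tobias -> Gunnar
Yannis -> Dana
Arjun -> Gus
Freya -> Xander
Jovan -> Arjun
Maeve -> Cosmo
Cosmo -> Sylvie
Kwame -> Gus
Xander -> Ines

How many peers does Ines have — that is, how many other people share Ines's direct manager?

Ines reports to Maeve, and Maeve has no other direct reports. Ines has 0 peers.

0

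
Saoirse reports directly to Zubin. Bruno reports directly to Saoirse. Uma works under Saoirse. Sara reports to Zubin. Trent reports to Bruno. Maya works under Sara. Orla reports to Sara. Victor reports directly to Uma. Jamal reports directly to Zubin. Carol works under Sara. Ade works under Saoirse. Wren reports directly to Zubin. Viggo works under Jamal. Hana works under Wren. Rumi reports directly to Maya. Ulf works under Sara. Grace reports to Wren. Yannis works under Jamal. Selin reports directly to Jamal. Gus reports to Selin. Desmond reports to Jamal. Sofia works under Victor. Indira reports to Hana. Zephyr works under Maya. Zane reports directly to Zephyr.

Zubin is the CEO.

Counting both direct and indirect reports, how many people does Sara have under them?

7

Sara directly manages Maya, Orla, Carol, Ulf. Under Maya: Zephyr, Zane, Rumi (3). Orla has no reports. Carol has no reports. Ulf has no reports. So Sara's organization is 4 direct reports plus everyone under them: 4 + 1 + 1 + 1 = 7.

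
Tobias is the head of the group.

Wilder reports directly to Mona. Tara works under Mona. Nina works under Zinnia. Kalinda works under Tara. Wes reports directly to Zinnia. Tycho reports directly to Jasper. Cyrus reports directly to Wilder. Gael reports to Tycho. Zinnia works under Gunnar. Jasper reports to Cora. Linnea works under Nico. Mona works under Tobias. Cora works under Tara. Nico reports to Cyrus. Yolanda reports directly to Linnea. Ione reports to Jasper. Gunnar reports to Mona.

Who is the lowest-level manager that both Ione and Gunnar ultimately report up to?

Ione's chain of managers is Jasper, Cora, Tara, Mona, Tobias. Gunnar's chain of managers is Mona, Tobias. The first manager that appears in both chains is Mona.

Mona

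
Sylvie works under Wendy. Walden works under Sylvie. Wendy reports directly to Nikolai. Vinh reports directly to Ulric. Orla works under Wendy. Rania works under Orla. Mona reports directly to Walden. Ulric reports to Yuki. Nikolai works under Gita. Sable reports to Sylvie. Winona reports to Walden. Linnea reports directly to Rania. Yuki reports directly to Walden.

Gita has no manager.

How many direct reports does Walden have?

3

Walden directly manages Yuki, Winona, Mona. That is 3 direct reports.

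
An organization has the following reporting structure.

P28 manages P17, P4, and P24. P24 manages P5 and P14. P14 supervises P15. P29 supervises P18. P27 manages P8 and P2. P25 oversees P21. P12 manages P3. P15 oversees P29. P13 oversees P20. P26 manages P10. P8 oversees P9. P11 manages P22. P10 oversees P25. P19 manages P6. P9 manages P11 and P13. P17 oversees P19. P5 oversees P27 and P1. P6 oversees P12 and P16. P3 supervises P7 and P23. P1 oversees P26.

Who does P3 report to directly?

P3 reports directly to P12.

P12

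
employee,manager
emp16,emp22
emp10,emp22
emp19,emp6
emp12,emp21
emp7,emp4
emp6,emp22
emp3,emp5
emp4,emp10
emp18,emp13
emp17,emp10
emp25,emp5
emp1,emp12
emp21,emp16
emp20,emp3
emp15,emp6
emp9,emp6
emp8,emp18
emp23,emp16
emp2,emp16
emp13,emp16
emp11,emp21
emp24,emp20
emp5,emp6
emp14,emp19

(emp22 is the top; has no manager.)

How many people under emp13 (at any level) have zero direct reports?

1

The only person in emp13's organization with no one reporting to them is emp8. That is 1.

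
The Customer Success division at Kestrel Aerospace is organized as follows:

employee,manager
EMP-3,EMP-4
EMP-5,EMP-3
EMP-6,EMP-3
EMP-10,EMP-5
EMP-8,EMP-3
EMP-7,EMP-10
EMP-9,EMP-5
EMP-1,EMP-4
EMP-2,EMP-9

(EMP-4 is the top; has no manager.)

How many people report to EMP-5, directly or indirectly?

4

EMP-5 directly manages EMP-10, EMP-9. Under EMP-10: EMP-7 (1). Under EMP-9: EMP-2 (1). So EMP-5's organization is 2 direct reports plus everyone under them: 2 + 2 = 4.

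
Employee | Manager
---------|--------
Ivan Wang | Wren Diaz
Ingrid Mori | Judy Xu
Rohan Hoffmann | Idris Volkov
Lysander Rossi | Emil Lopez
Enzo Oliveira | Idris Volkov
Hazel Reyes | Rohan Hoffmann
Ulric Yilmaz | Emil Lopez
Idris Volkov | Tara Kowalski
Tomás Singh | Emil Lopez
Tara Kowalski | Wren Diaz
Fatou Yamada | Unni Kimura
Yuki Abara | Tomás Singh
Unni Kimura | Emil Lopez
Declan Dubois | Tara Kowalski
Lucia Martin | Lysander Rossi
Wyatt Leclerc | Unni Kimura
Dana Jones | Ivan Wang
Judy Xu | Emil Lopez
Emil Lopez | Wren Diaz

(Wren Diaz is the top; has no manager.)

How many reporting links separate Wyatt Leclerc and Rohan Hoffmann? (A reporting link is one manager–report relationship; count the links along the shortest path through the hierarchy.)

6

Wyatt Leclerc is 3 levels below Wren Diaz, and Rohan Hoffmann is 3 levels below Wren Diaz (their lowest common manager). The shortest path runs up from Wyatt Leclerc to Wren Diaz and back down to Rohan Hoffmann: 3 + 3 = 6 links.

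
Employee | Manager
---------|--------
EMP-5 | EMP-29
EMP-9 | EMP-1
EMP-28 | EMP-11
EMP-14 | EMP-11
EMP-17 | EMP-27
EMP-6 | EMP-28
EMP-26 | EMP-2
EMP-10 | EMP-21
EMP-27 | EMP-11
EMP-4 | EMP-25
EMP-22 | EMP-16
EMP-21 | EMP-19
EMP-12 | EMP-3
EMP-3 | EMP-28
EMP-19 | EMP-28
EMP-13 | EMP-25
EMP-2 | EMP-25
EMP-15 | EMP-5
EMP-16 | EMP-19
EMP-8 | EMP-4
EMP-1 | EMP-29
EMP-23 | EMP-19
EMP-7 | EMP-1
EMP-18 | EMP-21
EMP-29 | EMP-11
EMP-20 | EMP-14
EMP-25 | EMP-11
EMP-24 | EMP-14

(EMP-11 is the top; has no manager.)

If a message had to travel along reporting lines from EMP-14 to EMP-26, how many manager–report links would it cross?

4

EMP-14 is 1 level below EMP-11, and EMP-26 is 3 levels below EMP-11 (their lowest common manager). The shortest path runs up from EMP-14 to EMP-11 and back down to EMP-26: 1 + 3 = 4 links.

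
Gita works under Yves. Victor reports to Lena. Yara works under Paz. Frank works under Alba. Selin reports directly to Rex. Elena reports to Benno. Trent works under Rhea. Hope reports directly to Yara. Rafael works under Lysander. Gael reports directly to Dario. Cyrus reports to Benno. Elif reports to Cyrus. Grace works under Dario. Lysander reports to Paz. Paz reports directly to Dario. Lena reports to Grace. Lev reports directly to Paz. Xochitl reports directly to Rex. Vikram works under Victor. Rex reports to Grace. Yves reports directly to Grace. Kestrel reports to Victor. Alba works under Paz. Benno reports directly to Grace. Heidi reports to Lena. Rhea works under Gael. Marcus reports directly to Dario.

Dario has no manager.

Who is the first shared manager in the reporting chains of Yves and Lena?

Grace

Yves's chain of managers is Grace, Dario. Lena's chain of managers is Grace, Dario. The first manager that appears in both chains is Grace.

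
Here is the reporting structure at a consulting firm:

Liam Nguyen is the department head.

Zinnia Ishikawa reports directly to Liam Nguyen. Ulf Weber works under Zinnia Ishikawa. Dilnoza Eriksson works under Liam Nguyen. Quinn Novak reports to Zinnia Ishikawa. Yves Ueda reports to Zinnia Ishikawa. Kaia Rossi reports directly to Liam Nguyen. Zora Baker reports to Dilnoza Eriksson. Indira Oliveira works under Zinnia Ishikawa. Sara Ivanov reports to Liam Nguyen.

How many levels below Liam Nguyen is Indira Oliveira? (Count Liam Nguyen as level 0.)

2

Chain from Indira Oliveira up to Liam Nguyen: Indira Oliveira → Zinnia Ishikawa → Liam Nguyen. That is 2 steps up, so Indira Oliveira is 2 levels below Liam Nguyen.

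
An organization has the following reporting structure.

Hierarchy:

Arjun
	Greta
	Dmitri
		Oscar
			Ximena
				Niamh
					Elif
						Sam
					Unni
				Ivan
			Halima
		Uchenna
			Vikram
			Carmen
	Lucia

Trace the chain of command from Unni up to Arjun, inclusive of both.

Unni reports to Niamh. Niamh reports to Ximena. Ximena reports to Oscar. Oscar reports to Dmitri. Dmitri reports to Arjun. Arjun is at the top.

Unni -> Niamh -> Ximena -> Oscar -> Dmitri -> Arjun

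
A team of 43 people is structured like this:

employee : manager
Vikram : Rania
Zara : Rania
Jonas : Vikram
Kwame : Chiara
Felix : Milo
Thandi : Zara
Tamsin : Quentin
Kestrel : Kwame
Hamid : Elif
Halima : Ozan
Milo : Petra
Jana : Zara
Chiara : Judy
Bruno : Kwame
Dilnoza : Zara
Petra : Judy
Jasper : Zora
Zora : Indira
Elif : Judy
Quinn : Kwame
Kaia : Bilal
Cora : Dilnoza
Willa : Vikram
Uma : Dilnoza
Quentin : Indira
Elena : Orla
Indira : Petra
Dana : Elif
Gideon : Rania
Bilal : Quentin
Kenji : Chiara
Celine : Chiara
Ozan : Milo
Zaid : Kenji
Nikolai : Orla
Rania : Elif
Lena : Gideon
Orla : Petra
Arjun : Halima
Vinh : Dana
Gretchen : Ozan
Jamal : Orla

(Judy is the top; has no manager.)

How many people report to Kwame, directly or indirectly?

Kwame directly manages Bruno, Kestrel, Quinn. Bruno has no reports. Kestrel has no reports. Quinn has no reports. So Kwame's organization is 3 direct reports plus everyone under them: 1 + 1 + 1 = 3.

3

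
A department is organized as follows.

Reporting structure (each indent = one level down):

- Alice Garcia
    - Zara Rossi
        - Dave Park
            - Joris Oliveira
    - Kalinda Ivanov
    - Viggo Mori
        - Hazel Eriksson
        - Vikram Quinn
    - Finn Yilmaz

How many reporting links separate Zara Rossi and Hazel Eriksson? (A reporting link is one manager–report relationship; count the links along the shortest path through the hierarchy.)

3

Zara Rossi is 1 level below Alice Garcia, and Hazel Eriksson is 2 levels below Alice Garcia (their lowest common manager). The shortest path runs up from Zara Rossi to Alice Garcia and back down to Hazel Eriksson: 1 + 2 = 3 links.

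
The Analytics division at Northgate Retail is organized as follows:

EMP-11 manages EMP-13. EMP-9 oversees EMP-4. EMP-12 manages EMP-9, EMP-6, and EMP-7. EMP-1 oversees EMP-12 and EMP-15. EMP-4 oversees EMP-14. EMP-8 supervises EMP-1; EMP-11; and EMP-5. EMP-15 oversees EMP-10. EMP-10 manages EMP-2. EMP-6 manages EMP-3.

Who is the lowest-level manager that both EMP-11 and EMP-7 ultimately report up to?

EMP-11's chain of managers is EMP-8. EMP-7's chain of managers is EMP-12, EMP-1, EMP-8. The first manager that appears in both chains is EMP-8.

EMP-8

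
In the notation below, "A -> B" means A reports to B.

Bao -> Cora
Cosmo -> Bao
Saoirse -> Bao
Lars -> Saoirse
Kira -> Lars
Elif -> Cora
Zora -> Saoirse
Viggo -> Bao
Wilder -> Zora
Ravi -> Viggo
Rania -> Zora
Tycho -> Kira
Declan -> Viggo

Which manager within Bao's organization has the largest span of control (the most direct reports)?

Bao

Direct-report counts within Bao's organization: Bao has 3; Viggo has 2; Saoirse has 2; Zora has 2; Lars has 1; Kira has 1. The largest is 3, held by Bao.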